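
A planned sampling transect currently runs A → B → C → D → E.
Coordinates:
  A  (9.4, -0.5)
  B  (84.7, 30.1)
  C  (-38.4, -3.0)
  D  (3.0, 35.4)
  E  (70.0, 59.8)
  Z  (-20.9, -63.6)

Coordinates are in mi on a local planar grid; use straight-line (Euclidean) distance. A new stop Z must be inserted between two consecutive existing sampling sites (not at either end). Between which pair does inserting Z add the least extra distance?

Added distance for inserting Z between each consecutive pair:
A–B: 129.9 mi
B–C: 76.8 mi
C–D: 108.5 mi
D–E: 183.8 mi
Smallest added distance is 76.8 mi, inserting between B and C.

between B and C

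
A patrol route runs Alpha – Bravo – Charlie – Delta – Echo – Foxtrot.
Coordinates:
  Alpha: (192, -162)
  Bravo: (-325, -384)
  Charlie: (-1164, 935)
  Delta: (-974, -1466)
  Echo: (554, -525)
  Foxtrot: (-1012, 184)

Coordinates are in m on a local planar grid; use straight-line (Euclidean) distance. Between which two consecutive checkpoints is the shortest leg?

Leg distances:
Alpha→Bravo: 562.6 m
Bravo→Charlie: 1563.2 m
Charlie→Delta: 2408.5 m
Delta→Echo: 1794.5 m
Echo→Foxtrot: 1719.0 m
The shortest leg is Alpha–Bravo at 562.6 m.

Alpha–Bravo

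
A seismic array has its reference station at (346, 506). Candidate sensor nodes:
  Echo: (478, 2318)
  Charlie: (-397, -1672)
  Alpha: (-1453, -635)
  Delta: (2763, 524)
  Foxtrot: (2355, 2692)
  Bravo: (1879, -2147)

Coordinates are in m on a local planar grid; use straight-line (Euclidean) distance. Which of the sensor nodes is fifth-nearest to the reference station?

Distance to each, sorted:
Echo: 1816.8 m
Alpha: 2130.3 m
Charlie: 2301.2 m
Delta: 2417.1 m
Foxtrot: 2969.0 m
Bravo: 3064.1 m
The fifth-nearest is Foxtrot at 2969.0 m.

Foxtrot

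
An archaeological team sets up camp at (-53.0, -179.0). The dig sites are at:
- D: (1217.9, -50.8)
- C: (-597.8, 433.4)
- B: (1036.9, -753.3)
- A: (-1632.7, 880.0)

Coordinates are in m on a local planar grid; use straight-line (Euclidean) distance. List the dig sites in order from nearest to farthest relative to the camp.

Distance from the camp at (-53.0, -179.0) to each:
C (-597.8, 433.4): 819.7 m
B (1036.9, -753.3): 1232.0 m
D (1217.9, -50.8): 1277.3 m
A (-1632.7, 880.0): 1901.8 m

C, B, D, A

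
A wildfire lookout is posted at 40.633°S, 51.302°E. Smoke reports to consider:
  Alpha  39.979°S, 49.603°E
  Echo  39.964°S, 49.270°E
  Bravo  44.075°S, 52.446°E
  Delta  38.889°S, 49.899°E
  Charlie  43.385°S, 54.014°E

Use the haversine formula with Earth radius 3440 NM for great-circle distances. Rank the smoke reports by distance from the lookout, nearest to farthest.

Distances from the lookout:
Alpha 39.979°S, 49.603°E: 87.1 NM
Echo 39.964°S, 49.270°E: 101.3 NM
Delta 38.889°S, 49.899°E: 123.1 NM
Charlie 43.385°S, 54.014°E: 204.8 NM
Bravo 44.075°S, 52.446°E: 212.8 NM

Alpha, Echo, Delta, Charlie, Bravo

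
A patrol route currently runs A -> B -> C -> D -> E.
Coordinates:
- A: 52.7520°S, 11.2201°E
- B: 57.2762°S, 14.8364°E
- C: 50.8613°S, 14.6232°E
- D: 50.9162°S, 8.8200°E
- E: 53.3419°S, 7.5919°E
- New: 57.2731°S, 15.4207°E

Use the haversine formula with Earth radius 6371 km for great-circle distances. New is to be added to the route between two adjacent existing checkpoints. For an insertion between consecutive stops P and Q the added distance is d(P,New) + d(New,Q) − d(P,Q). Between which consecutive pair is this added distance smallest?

Added distance for inserting New between each consecutive pair:
A–B: 51.3 km
B–C: 36.5 km
C–D: 1134.6 km
D–E: 1204.3 km
Smallest added distance is 36.5 km, inserting between B and C.

between B and C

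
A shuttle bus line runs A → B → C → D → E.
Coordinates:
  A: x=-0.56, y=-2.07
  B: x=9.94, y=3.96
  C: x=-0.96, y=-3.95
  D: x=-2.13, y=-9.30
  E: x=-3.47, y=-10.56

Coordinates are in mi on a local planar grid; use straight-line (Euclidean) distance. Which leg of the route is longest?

B–C

Leg distances:
A→B: 12.1 mi
B→C: 13.5 mi
C→D: 5.5 mi
D→E: 1.8 mi
The longest leg is B–C at 13.5 mi.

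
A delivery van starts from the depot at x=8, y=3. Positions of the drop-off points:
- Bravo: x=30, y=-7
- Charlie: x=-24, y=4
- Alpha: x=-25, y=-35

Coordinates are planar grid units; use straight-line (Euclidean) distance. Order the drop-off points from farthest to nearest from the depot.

Distance from the depot at x=8, y=3 to each:
Alpha x=-25, y=-35: 50.3
Charlie x=-24, y=4: 32.0
Bravo x=30, y=-7: 24.2

Alpha, Charlie, Bravo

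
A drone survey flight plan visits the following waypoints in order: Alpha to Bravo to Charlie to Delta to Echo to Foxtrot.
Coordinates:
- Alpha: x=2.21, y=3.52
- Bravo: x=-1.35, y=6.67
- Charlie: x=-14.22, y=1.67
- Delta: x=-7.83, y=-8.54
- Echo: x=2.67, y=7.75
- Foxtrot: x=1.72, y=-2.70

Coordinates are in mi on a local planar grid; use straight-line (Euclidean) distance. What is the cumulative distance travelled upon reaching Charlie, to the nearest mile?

19 mi

Leg distances:
Alpha→Bravo: 4.8 mi  (cumulative 4.8 mi)
Bravo→Charlie: 13.8 mi  (cumulative 18.6 mi)
Cumulative distance at Charlie ≈ 19 mi.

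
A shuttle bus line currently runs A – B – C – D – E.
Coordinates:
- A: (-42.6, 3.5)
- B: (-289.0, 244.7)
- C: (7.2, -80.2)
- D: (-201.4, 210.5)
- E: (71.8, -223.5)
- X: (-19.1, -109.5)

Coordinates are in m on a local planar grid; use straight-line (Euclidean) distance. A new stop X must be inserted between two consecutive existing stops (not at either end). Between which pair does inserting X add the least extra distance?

Added distance for inserting X between each consecutive pair:
A–B: 215.9 m
B–C: 45.0 m
C–D: 49.9 m
D–E: 1.3 m
Smallest added distance is 1.3 m, inserting between D and E.

between D and E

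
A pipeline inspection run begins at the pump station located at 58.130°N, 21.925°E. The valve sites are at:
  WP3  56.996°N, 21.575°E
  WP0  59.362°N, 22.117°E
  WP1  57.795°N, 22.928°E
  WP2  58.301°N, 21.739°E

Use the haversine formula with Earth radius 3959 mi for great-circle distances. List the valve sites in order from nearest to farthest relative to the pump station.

WP2, WP1, WP3, WP0

Computing each great-circle distance from 58.130°N, 21.925°E:
WP2 58.301°N, 21.739°E: 13.6 mi
WP1 57.795°N, 22.928°E: 43.4 mi
WP3 56.996°N, 21.575°E: 79.4 mi
WP0 59.362°N, 22.117°E: 85.4 mi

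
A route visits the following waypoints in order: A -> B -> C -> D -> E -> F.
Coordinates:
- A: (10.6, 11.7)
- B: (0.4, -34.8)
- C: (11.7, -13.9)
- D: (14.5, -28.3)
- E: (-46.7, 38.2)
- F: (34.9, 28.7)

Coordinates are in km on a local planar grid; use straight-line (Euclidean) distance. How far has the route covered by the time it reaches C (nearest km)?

Leg distances:
A→B: 47.6 km  (cumulative 47.6 km)
B→C: 23.8 km  (cumulative 71.4 km)
Cumulative distance at C ≈ 71 km.

71 km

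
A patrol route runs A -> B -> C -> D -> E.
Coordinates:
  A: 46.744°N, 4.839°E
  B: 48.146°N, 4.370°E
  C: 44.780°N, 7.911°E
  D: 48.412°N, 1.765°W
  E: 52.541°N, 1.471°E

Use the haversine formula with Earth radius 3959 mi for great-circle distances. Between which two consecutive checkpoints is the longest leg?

Leg distances:
A→B: 99.3 mi
B→C: 287.2 mi
C→D: 522.9 mi
D→E: 318.7 mi
The longest leg is C–D at 522.9 mi.

C–D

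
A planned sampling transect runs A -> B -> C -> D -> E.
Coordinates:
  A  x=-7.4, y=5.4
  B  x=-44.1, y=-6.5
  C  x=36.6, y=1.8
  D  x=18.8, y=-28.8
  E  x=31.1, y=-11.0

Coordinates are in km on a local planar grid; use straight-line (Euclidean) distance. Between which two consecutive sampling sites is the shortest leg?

Leg distances:
A→B: 38.6 km
B→C: 81.1 km
C→D: 35.4 km
D→E: 21.6 km
The shortest leg is D–E at 21.6 km.

D–E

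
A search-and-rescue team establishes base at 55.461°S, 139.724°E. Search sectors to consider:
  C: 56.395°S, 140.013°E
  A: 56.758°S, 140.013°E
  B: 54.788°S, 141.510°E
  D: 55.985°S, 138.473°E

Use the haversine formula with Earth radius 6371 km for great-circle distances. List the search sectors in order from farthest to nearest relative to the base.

A, B, C, D

Computing each great-circle distance from 55.461°S, 139.724°E:
A 56.758°S, 140.013°E: 145.3 km
B 54.788°S, 141.510°E: 136.0 km
C 56.395°S, 140.013°E: 105.4 km
D 55.985°S, 138.473°E: 97.6 km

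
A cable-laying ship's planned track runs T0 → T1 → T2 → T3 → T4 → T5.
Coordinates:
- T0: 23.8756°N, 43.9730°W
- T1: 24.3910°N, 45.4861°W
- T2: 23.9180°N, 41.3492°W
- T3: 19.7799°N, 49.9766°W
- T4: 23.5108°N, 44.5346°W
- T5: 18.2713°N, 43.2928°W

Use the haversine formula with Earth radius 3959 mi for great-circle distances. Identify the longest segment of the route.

T2–T3

Leg distances:
T0→T1: 101.8 mi
T1→T2: 262.9 mi
T2→T3: 622.6 mi
T3→T4: 434.2 mi
T4→T5: 370.8 mi
The longest leg is T2–T3 at 622.6 mi.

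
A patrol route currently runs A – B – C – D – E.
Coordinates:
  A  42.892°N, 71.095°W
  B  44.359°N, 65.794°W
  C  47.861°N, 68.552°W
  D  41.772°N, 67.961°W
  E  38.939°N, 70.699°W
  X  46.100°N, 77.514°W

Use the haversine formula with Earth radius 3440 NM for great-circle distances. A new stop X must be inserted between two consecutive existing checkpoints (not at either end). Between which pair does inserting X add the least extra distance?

Added distance for inserting X between each consecutive pair:
A–B: 594.9 NM
B–C: 648.2 NM
C–D: 502.8 NM
D–E: 801.0 NM
Smallest added distance is 502.8 NM, inserting between C and D.

between C and D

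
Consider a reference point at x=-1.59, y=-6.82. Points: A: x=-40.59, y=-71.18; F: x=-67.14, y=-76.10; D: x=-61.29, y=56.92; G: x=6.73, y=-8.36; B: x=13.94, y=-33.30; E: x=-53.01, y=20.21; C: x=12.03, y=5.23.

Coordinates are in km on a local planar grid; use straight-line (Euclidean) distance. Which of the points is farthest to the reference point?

Distances from the reference point (x=-1.59, y=-6.82):
F: 95.4 km
D: 87.3 km
A: 75.3 km
E: 58.1 km
B: 30.7 km
C: 18.2 km
G: 8.5 km
The farthest is F at 95.4 km.

F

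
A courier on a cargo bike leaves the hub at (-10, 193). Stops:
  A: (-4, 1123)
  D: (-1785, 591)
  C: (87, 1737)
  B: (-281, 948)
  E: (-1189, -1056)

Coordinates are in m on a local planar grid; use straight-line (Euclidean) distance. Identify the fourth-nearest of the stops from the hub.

E

Distance to each, sorted:
B: 802.2 m
A: 930.0 m
C: 1547.0 m
E: 1717.6 m
D: 1819.1 m
The fourth-nearest is E at 1717.6 m.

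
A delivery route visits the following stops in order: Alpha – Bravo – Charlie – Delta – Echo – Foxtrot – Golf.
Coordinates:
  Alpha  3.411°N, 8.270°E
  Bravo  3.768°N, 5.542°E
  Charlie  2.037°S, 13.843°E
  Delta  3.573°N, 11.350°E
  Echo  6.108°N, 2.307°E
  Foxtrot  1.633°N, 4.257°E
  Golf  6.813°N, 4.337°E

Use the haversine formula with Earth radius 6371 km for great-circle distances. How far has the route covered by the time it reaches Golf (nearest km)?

Leg distances:
Alpha→Bravo: 305.3 km  (cumulative 305.3 km)
Bravo→Charlie: 1125.9 km  (cumulative 1431.3 km)
Charlie→Delta: 682.6 km  (cumulative 2113.8 km)
Delta→Echo: 1040.8 km  (cumulative 3154.6 km)
Echo→Foxtrot: 542.6 km  (cumulative 3697.2 km)
Foxtrot→Golf: 576.1 km  (cumulative 4273.2 km)
Cumulative distance at Golf ≈ 4273 km.

4273 km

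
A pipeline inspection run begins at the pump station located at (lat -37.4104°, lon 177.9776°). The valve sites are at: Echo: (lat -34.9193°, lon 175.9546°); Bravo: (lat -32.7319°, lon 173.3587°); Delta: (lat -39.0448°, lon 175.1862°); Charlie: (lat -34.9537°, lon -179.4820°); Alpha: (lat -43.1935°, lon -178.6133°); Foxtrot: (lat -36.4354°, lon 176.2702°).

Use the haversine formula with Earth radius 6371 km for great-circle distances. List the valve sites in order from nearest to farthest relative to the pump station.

Distances from the pump station:
Foxtrot (lat -36.4354°, lon 176.2702°): 186.5 km
Delta (lat -39.0448°, lon 175.1862°): 304.1 km
Echo (lat -34.9193°, lon 175.9546°): 331.2 km
Charlie (lat -34.9537°, lon -179.4820°): 355.8 km
Bravo (lat -32.7319°, lon 173.3587°): 668.6 km
Alpha (lat -43.1935°, lon -178.6133°): 704.9 km

Foxtrot, Delta, Echo, Charlie, Bravo, Alpha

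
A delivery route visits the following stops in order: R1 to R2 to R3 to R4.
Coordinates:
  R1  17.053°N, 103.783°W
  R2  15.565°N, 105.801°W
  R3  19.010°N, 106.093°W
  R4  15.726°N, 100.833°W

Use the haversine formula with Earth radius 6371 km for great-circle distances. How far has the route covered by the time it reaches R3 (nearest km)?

Leg distances:
R1→R2: 271.6 km  (cumulative 271.6 km)
R2→R3: 384.3 km  (cumulative 655.9 km)
Cumulative distance at R3 ≈ 656 km.

656 km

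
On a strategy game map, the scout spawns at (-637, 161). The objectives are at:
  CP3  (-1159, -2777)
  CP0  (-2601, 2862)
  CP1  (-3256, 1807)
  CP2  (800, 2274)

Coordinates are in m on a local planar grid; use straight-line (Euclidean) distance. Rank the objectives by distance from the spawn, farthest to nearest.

CP0, CP1, CP3, CP2

Distance from the spawn at (-637, 161) to each:
CP0 (-2601, 2862): 3339.6 m
CP1 (-3256, 1807): 3093.3 m
CP3 (-1159, -2777): 2984.0 m
CP2 (800, 2274): 2555.3 m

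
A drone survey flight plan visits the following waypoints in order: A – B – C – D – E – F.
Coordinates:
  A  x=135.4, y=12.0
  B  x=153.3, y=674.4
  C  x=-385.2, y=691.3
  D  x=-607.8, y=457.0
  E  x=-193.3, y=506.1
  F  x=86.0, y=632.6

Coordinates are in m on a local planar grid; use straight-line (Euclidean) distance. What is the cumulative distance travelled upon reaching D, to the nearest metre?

1525 m

Leg distances:
A→B: 662.6 m  (cumulative 662.6 m)
B→C: 538.8 m  (cumulative 1201.4 m)
C→D: 323.2 m  (cumulative 1524.6 m)
Cumulative distance at D ≈ 1525 m.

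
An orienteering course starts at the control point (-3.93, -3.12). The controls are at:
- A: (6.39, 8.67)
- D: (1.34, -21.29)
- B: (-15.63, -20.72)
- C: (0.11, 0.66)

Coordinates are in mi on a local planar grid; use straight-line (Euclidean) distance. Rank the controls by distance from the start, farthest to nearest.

Distances from the start:
B (-15.63, -20.72): 21.1 mi
D (1.34, -21.29): 18.9 mi
A (6.39, 8.67): 15.7 mi
C (0.11, 0.66): 5.5 mi

B, D, A, C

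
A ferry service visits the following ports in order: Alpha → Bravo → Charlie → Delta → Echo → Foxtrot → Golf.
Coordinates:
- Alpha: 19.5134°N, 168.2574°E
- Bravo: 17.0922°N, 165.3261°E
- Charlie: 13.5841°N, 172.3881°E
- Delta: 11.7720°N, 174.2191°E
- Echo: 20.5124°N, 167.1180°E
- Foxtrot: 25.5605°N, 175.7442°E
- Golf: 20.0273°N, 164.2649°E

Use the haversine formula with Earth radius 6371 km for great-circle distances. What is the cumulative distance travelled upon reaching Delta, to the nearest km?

Leg distances:
Alpha→Bravo: 410.2 km  (cumulative 410.2 km)
Bravo→Charlie: 851.7 km  (cumulative 1261.8 km)
Charlie→Delta: 282.9 km  (cumulative 1544.8 km)
Cumulative distance at Delta ≈ 1545 km.

1545 km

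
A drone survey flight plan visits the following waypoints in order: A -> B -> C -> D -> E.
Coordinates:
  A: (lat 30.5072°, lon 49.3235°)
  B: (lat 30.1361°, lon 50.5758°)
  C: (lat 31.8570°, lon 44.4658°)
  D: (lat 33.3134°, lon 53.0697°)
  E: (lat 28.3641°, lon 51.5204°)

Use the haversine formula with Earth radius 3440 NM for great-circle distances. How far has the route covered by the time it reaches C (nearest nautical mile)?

400 NM

Leg distances:
A→B: 68.6 NM  (cumulative 68.6 NM)
B→C: 330.9 NM  (cumulative 399.6 NM)
Cumulative distance at C ≈ 400 NM.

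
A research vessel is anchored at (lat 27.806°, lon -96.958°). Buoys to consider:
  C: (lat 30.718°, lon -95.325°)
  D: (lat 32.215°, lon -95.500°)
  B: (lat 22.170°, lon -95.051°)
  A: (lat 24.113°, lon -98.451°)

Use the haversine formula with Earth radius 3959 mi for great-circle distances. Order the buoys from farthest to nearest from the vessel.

Distance from the vessel at (lat 27.806°, lon -96.958°) to each:
B (lat 22.170°, lon -95.051°): 407.3 mi
D (lat 32.215°, lon -95.500°): 316.9 mi
A (lat 24.113°, lon -98.451°): 271.5 mi
C (lat 30.718°, lon -95.325°): 224.0 mi

B, D, A, C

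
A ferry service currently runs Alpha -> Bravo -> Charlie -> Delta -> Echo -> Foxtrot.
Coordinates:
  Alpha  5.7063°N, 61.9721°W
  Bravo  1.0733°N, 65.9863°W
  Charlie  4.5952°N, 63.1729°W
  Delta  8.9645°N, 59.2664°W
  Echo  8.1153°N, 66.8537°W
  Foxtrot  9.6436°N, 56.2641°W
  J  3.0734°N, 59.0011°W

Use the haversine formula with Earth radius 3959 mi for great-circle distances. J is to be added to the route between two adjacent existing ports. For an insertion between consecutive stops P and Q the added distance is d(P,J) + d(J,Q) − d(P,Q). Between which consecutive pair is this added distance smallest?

Added distance for inserting J between each consecutive pair:
Alpha–Bravo: 352.4 mi
Bravo–Charlie: 496.7 mi
Charlie–Delta: 310.0 mi
Delta–Echo: 528.2 mi
Echo–Foxtrot: 403.2 mi
Smallest added distance is 310.0 mi, inserting between Charlie and Delta.

between Charlie and Delta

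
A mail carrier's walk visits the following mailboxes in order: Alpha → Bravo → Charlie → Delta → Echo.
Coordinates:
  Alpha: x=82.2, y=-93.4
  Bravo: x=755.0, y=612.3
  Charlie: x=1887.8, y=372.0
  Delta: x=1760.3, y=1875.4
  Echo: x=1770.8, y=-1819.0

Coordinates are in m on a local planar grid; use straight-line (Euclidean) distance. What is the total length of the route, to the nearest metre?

7336 m

Leg distances:
Alpha→Bravo: 975.0 m  (cumulative 975.0 m)
Bravo→Charlie: 1158.0 m  (cumulative 2133.0 m)
Charlie→Delta: 1508.8 m  (cumulative 3641.8 m)
Delta→Echo: 3694.4 m  (cumulative 7336.2 m)
Total route length ≈ 7336 m.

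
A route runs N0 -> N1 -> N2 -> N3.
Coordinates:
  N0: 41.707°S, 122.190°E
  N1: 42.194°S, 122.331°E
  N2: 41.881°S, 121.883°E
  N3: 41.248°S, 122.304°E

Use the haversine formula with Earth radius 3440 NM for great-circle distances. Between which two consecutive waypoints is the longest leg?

Leg distances:
N0→N1: 29.9 NM
N1→N2: 27.4 NM
N2→N3: 42.5 NM
The longest leg is N2–N3 at 42.5 NM.

N2–N3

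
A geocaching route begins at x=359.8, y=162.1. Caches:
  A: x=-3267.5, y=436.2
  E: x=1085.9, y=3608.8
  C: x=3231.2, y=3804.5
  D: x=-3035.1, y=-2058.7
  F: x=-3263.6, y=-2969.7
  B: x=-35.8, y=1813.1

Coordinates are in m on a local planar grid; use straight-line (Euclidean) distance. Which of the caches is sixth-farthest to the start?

Distances from the start (x=359.8, y=162.1):
F: 4789.3 m
C: 4638.1 m
D: 4056.8 m
A: 3637.6 m
E: 3522.4 m
B: 1697.7 m
The sixth-farthest is B at 1697.7 m.

B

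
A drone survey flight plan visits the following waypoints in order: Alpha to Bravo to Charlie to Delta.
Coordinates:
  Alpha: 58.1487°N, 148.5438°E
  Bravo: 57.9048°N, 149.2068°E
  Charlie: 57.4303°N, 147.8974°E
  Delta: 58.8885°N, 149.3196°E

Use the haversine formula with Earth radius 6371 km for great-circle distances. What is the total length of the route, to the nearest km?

324 km

Leg distances:
Alpha→Bravo: 47.5 km  (cumulative 47.5 km)
Bravo→Charlie: 94.1 km  (cumulative 141.6 km)
Charlie→Delta: 182.3 km  (cumulative 323.9 km)
Total route length ≈ 324 km.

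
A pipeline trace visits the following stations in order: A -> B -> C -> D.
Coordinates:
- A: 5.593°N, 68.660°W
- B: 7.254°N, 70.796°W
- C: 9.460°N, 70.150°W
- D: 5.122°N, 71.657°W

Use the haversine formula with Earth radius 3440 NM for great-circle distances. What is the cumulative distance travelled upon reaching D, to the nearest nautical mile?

575 NM

Leg distances:
A→B: 161.8 NM  (cumulative 161.8 NM)
B→C: 137.9 NM  (cumulative 299.7 NM)
C→D: 275.5 NM  (cumulative 575.2 NM)
Cumulative distance at D ≈ 575 NM.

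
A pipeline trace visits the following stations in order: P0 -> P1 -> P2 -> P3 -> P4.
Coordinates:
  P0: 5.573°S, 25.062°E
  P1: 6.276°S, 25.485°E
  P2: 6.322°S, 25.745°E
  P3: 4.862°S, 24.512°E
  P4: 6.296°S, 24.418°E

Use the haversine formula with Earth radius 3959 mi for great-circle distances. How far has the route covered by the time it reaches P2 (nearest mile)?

Leg distances:
P0→P1: 56.6 mi  (cumulative 56.6 mi)
P1→P2: 18.1 mi  (cumulative 74.7 mi)
Cumulative distance at P2 ≈ 75 mi.

75 mi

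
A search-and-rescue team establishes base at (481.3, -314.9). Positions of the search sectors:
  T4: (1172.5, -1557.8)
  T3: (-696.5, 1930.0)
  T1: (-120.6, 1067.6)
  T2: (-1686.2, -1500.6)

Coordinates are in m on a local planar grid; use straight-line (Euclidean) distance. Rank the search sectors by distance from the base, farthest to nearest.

T3, T2, T1, T4

Distance from the base at (481.3, -314.9) to each:
T3 (-696.5, 1930.0): 2535.1 m
T2 (-1686.2, -1500.6): 2470.6 m
T1 (-120.6, 1067.6): 1507.8 m
T4 (1172.5, -1557.8): 1422.2 m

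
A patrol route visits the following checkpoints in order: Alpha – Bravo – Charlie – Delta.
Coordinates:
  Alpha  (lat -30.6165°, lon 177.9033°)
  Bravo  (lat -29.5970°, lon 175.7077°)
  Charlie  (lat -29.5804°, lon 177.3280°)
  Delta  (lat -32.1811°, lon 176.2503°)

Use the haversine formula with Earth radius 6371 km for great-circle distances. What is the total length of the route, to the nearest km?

703 km

Leg distances:
Alpha→Bravo: 239.7 km  (cumulative 239.7 km)
Bravo→Charlie: 156.7 km  (cumulative 396.4 km)
Charlie→Delta: 306.9 km  (cumulative 703.3 km)
Total route length ≈ 703 km.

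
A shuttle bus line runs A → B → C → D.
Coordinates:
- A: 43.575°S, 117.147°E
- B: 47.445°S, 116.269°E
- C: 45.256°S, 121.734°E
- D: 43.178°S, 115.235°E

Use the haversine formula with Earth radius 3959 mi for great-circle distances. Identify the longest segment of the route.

Leg distances:
A→B: 270.8 mi
B→C: 301.3 mi
C→D: 352.3 mi
The longest leg is C–D at 352.3 mi.

C–D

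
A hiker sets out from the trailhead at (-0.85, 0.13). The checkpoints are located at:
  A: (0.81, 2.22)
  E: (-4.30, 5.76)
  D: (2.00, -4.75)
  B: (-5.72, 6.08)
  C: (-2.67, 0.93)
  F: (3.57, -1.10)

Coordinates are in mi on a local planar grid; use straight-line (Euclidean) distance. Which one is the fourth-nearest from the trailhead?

D

Distance to each, sorted:
C: 2.0 mi
A: 2.7 mi
F: 4.6 mi
D: 5.7 mi
E: 6.6 mi
B: 7.7 mi
The fourth-nearest is D at 5.7 mi.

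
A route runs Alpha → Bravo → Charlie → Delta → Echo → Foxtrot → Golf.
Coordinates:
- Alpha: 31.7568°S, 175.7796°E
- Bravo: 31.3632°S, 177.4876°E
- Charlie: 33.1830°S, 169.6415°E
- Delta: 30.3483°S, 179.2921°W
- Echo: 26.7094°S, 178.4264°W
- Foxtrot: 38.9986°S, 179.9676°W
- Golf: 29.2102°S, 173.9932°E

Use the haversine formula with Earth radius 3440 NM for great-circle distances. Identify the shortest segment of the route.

Leg distances:
Alpha→Bravo: 90.5 NM
Bravo→Charlie: 412.9 NM
Charlie→Delta: 589.6 NM
Delta→Echo: 223.2 NM
Echo→Foxtrot: 741.9 NM
Foxtrot→Golf: 659.5 NM
The shortest leg is Alpha–Bravo at 90.5 NM.

Alpha–Bravo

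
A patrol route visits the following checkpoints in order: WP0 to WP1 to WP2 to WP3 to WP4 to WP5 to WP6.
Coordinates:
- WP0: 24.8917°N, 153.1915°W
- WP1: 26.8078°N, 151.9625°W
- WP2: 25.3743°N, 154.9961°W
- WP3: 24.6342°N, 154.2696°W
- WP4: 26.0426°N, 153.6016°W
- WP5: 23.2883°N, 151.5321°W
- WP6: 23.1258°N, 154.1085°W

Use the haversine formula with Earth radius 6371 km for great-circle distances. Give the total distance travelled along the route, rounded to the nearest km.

1504 km

Leg distances:
WP0→WP1: 246.0 km  (cumulative 246.0 km)
WP1→WP2: 342.3 km  (cumulative 588.3 km)
WP2→WP3: 110.1 km  (cumulative 698.5 km)
WP3→WP4: 170.4 km  (cumulative 868.8 km)
WP4→WP5: 370.8 km  (cumulative 1239.7 km)
WP5→WP6: 263.9 km  (cumulative 1503.6 km)
Total route length ≈ 1504 km.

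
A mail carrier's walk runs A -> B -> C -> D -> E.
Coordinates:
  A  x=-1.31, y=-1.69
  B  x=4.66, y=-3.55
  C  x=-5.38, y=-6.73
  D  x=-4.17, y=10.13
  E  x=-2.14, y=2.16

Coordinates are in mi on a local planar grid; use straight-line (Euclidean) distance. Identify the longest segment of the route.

C–D

Leg distances:
A→B: 6.3 mi
B→C: 10.5 mi
C→D: 16.9 mi
D→E: 8.2 mi
The longest leg is C–D at 16.9 mi.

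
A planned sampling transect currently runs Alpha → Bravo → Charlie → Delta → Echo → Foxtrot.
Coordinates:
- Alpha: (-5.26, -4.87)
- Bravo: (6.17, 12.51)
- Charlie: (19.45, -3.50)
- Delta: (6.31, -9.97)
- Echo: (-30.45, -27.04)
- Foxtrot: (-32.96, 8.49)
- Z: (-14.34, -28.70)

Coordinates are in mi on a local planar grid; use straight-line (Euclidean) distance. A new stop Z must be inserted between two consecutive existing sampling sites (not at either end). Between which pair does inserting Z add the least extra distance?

between Delta and Echo

Added distance for inserting Z between each consecutive pair:
Alpha–Bravo: 50.7 mi
Bravo–Charlie: 67.4 mi
Charlie–Delta: 55.4 mi
Delta–Echo: 3.5 mi
Echo–Foxtrot: 22.2 mi
Smallest added distance is 3.5 mi, inserting between Delta and Echo.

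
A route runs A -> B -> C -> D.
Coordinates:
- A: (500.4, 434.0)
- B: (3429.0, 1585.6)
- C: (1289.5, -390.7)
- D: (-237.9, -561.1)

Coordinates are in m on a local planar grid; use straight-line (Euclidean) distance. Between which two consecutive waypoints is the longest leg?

Leg distances:
A→B: 3146.9 m
B→C: 2912.6 m
C→D: 1536.9 m
The longest leg is A–B at 3146.9 m.

A–B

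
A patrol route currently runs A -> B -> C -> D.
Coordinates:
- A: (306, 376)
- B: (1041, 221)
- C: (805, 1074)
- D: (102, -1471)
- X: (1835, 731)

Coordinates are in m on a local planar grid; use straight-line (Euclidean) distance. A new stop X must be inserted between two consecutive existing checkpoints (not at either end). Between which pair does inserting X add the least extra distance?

between B and C

Added distance for inserting X between each consecutive pair:
A–B: 1762.2 m
B–C: 1144.2 m
C–D: 1247.5 m
Smallest added distance is 1144.2 m, inserting between B and C.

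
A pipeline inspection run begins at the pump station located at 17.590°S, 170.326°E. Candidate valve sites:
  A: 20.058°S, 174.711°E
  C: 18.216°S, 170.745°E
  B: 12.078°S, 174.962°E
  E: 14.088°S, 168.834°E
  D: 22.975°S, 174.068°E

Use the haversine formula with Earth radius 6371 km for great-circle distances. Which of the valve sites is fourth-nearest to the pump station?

D

Distance to each, sorted:
C: 82.5 km
E: 420.8 km
A: 536.9 km
D: 714.6 km
B: 789.8 km
The fourth-nearest is D at 714.6 km.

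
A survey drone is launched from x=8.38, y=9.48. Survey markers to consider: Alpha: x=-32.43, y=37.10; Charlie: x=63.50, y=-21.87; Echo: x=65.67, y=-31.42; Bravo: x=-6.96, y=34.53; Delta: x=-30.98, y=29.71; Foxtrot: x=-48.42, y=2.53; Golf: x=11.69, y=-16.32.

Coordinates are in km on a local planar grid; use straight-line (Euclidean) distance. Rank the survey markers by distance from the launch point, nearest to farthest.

Computing each straight-line distance from x=8.38, y=9.48:
Golf x=11.69, y=-16.32: 26.0 km
Bravo x=-6.96, y=34.53: 29.4 km
Delta x=-30.98, y=29.71: 44.3 km
Alpha x=-32.43, y=37.10: 49.3 km
Foxtrot x=-48.42, y=2.53: 57.2 km
Charlie x=63.50, y=-21.87: 63.4 km
Echo x=65.67, y=-31.42: 70.4 km

Golf, Bravo, Delta, Alpha, Foxtrot, Charlie, Echo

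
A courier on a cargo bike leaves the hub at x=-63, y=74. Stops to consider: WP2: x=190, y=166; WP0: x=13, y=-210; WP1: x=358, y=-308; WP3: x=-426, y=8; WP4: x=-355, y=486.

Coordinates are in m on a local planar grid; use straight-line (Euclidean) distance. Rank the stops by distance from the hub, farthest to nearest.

WP1, WP4, WP3, WP0, WP2

Computing each straight-line distance from x=-63, y=74:
WP1 x=358, y=-308: 568.5 m
WP4 x=-355, y=486: 505.0 m
WP3 x=-426, y=8: 369.0 m
WP0 x=13, y=-210: 294.0 m
WP2 x=190, y=166: 269.2 m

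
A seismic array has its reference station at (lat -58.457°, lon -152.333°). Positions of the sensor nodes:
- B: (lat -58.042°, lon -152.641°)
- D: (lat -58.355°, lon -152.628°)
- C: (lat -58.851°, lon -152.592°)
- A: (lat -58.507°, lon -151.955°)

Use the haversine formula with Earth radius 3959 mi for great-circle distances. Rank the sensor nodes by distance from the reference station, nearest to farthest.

Computing each great-circle distance from (lat -58.457°, lon -152.333°):
D (lat -58.355°, lon -152.628°): 12.8 mi
A (lat -58.507°, lon -151.955°): 14.1 mi
C (lat -58.851°, lon -152.592°): 28.8 mi
B (lat -58.042°, lon -152.641°): 30.8 mi

D, A, C, B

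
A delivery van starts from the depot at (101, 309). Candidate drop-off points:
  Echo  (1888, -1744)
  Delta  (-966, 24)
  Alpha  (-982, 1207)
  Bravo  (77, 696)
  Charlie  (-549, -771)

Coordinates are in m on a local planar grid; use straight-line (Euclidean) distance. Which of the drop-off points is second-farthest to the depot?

Alpha

Distances from the depot ((101, 309)):
Echo: 2721.8 m
Alpha: 1406.9 m
Charlie: 1260.5 m
Delta: 1104.4 m
Bravo: 387.7 m
The second-farthest is Alpha at 1406.9 m.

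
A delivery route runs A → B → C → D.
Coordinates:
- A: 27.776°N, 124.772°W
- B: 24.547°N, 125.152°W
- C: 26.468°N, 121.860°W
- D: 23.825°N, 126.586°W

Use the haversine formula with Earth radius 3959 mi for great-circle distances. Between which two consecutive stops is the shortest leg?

Leg distances:
A→B: 224.4 mi
B→C: 244.5 mi
C→D: 347.4 mi
The shortest leg is A–B at 224.4 mi.

A–B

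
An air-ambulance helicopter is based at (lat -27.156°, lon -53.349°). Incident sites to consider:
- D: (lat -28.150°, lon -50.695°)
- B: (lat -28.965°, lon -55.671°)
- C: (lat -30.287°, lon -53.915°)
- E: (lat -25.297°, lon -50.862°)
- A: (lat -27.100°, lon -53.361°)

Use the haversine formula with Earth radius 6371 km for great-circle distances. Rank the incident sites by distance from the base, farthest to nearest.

C, E, B, D, A

Distances from the base:
C (lat -30.287°, lon -53.915°): 352.5 km
E (lat -25.297°, lon -50.862°): 322.9 km
B (lat -28.965°, lon -55.671°): 303.9 km
D (lat -28.150°, lon -50.695°): 283.8 km
A (lat -27.100°, lon -53.361°): 6.3 km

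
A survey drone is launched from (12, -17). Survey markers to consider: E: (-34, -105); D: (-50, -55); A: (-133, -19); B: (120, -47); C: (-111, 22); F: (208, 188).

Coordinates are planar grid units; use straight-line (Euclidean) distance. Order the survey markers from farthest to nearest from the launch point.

F, A, C, B, E, D

Distance from the launch point at (12, -17) to each:
F (208, 188): 283.6
A (-133, -19): 145.0
C (-111, 22): 129.0
B (120, -47): 112.1
E (-34, -105): 99.3
D (-50, -55): 72.7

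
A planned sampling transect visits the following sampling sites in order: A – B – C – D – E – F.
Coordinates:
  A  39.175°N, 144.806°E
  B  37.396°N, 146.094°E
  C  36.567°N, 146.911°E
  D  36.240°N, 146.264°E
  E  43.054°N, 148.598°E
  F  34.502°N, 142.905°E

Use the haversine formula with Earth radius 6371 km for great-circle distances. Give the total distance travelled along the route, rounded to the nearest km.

2267 km

Leg distances:
A→B: 227.5 km  (cumulative 227.5 km)
B→C: 117.3 km  (cumulative 344.8 km)
C→D: 68.4 km  (cumulative 413.2 km)
D→E: 783.5 km  (cumulative 1196.7 km)
E→F: 1070.7 km  (cumulative 2267.4 km)
Total route length ≈ 2267 km.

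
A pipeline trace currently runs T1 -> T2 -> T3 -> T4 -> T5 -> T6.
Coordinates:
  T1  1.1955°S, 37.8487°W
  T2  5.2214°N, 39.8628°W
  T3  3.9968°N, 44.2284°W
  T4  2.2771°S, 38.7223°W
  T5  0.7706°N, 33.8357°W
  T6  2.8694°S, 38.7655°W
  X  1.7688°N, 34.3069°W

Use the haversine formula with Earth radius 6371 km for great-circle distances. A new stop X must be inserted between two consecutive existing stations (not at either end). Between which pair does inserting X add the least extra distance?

between T4 and T5

Added distance for inserting X between each consecutive pair:
T1–T2: 492.1 km
T2–T3: 1352.9 km
T3–T4: 867.2 km
T4–T5: 148.3 km
T5–T6: 156.8 km
Smallest added distance is 148.3 km, inserting between T4 and T5.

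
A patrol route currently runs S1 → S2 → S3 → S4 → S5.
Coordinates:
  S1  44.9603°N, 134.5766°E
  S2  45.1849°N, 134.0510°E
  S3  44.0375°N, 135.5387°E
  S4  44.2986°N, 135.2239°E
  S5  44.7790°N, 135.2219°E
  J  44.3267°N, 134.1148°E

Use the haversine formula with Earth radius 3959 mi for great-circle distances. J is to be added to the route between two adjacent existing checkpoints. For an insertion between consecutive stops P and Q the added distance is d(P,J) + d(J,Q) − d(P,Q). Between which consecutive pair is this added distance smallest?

between S2 and S3

Added distance for inserting J between each consecutive pair:
S1–S2: 78.7 mi
S2–S3: 24.8 mi
S3–S4: 104.3 mi
S4–S5: 84.5 mi
Smallest added distance is 24.8 mi, inserting between S2 and S3.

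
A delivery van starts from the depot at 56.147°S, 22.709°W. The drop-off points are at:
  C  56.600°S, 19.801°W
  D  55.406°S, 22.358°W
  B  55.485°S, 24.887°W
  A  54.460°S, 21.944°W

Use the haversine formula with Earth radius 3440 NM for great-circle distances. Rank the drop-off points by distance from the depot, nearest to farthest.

D, B, C, A

Distances from the depot:
D 55.406°S, 22.358°W: 46.0 NM
B 55.485°S, 24.887°W: 83.5 NM
C 56.600°S, 19.801°W: 100.4 NM
A 54.460°S, 21.944°W: 104.6 NM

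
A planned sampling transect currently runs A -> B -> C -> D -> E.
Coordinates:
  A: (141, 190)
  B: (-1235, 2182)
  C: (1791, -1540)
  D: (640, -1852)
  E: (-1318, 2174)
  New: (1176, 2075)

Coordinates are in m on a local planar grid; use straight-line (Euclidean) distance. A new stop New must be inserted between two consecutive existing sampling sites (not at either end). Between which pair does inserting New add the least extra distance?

between B and C

Added distance for inserting New between each consecutive pair:
A–B: 2142.8 m
B–C: 1283.4 m
C–D: 6437.8 m
D–E: 1982.5 m
Smallest added distance is 1283.4 m, inserting between B and C.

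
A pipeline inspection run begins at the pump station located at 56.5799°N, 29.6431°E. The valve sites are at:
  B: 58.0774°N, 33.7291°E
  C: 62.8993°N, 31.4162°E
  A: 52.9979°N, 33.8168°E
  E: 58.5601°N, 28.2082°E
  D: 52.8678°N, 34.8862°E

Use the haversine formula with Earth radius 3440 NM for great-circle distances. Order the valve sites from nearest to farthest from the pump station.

Distance from the pump station at 56.5799°N, 29.6431°E to each:
E 58.5601°N, 28.2082°E: 127.5 NM
B 58.0774°N, 33.7291°E: 160.0 NM
A 52.9979°N, 33.8168°E: 259.0 NM
D 52.8678°N, 34.8862°E: 287.4 NM
C 62.8993°N, 31.4162°E: 383.1 NM

E, B, A, D, C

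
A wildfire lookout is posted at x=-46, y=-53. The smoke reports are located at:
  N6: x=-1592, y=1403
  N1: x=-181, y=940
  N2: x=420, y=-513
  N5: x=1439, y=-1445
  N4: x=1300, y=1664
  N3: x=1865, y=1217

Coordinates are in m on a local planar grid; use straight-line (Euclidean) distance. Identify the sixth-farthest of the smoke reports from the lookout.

Distances from the lookout (x=-46, y=-53):
N3: 2294.5 m
N4: 2181.7 m
N6: 2123.7 m
N5: 2035.4 m
N1: 1002.1 m
N2: 654.8 m
The sixth-farthest is N2 at 654.8 m.

N2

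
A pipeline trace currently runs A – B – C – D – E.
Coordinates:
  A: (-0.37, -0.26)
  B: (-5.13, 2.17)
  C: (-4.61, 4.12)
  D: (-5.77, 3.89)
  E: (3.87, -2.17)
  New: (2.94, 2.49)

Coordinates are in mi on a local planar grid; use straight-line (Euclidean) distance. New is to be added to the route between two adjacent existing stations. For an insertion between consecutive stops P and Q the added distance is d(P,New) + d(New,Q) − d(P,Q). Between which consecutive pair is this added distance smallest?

between D and E

Added distance for inserting New between each consecutive pair:
A–B: 7.0 mi
B–C: 13.8 mi
C–D: 15.4 mi
D–E: 2.2 mi
Smallest added distance is 2.2 mi, inserting between D and E.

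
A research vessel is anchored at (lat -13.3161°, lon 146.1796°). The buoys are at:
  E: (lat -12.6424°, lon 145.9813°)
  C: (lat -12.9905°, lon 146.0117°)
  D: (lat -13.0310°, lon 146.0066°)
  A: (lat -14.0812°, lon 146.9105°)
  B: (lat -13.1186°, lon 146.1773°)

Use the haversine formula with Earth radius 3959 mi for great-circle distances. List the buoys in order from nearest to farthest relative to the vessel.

Distances from the vessel:
B (lat -13.1186°, lon 146.1773°): 13.6 mi
D (lat -13.0310°, lon 146.0066°): 22.9 mi
C (lat -12.9905°, lon 146.0117°): 25.2 mi
E (lat -12.6424°, lon 145.9813°): 48.4 mi
A (lat -14.0812°, lon 146.9105°): 72.1 mi

B, D, C, E, A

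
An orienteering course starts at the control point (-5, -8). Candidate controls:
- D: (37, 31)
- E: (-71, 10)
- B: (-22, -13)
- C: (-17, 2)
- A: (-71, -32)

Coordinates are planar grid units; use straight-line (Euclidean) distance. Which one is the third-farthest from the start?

D

Distance to each, sorted:
A: 70.2
E: 68.4
D: 57.3
B: 17.7
C: 15.6
The third-farthest is D at 57.3.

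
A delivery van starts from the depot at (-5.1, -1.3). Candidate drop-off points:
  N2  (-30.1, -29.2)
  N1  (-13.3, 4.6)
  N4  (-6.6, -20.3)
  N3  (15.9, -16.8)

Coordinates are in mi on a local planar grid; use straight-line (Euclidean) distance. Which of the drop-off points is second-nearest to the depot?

N4

Distances from the depot ((-5.1, -1.3)):
N1: 10.1 mi
N4: 19.1 mi
N3: 26.1 mi
N2: 37.5 mi
The second-nearest is N4 at 19.1 mi.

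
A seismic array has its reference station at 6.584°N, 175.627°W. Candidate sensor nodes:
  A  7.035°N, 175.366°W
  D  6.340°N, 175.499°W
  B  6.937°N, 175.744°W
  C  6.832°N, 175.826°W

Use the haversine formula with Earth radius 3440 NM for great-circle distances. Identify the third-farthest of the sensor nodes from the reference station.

Distances from the reference station (6.584°N, 175.627°W):
A: 31.2 NM
B: 22.3 NM
C: 19.0 NM
D: 16.5 NM
The third-farthest is C at 19.0 NM.

C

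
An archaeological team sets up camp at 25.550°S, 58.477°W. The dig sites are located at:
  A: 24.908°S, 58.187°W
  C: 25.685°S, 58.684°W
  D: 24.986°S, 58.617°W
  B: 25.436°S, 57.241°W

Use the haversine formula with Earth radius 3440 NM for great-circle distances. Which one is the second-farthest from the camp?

A

Distances from the camp (25.550°S, 58.477°W):
B: 67.3 NM
A: 41.6 NM
D: 34.7 NM
C: 13.8 NM
The second-farthest is A at 41.6 NM.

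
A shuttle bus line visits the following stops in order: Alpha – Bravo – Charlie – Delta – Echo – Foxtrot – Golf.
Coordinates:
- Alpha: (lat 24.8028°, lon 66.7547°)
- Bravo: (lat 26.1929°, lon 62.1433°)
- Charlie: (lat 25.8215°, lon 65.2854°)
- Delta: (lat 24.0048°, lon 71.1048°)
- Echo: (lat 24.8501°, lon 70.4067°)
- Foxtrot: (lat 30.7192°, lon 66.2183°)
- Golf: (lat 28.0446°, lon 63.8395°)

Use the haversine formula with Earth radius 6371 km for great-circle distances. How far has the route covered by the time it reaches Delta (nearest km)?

1425 km

Leg distances:
Alpha→Bravo: 487.9 km  (cumulative 487.9 km)
Bravo→Charlie: 316.7 km  (cumulative 804.6 km)
Charlie→Delta: 620.6 km  (cumulative 1425.2 km)
Cumulative distance at Delta ≈ 1425 km.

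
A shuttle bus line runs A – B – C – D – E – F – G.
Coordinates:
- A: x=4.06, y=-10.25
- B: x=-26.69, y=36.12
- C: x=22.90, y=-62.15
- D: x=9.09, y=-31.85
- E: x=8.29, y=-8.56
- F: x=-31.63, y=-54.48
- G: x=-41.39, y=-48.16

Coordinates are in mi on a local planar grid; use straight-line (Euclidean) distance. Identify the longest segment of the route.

Leg distances:
A→B: 55.6 mi
B→C: 110.1 mi
C→D: 33.3 mi
D→E: 23.3 mi
E→F: 60.8 mi
F→G: 11.6 mi
The longest leg is B–C at 110.1 mi.

B–C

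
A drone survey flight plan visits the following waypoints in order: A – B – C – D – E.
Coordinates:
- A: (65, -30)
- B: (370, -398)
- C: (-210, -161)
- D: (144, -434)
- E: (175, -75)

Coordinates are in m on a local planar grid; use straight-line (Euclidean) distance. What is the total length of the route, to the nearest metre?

1912 m

Leg distances:
A→B: 478.0 m  (cumulative 478.0 m)
B→C: 626.6 m  (cumulative 1104.5 m)
C→D: 447.0 m  (cumulative 1551.6 m)
D→E: 360.3 m  (cumulative 1911.9 m)
Total route length ≈ 1912 m.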